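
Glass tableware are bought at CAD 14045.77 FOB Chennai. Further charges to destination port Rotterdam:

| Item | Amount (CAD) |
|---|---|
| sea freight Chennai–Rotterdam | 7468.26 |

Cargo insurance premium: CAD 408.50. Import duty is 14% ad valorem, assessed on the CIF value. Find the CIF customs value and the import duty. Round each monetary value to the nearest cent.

CIF = FOB price + freight + insurance
CIF = 14045.77 + 7468.26 + 408.50 = 21922.53
Import duty = 21922.53 × 14% = 3069.15

CIF value: CAD 21922.53; import duty: CAD 3069.15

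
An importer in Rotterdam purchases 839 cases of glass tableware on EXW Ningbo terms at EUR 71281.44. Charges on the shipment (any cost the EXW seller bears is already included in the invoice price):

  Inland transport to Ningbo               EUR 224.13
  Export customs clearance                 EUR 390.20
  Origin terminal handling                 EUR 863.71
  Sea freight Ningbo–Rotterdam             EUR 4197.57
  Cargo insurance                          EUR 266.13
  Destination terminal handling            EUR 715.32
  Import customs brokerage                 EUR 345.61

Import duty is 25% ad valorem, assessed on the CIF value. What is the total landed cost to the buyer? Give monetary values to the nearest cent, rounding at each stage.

Total landed cost: EUR 97589.91

EXW: the seller makes goods available at their premises; the buyer bears all onward costs.
CIF value = EXW price + inland to port + export clearance + origin terminal + freight + insurance = 71281.44 + 224.13 + 390.20 + 863.71 + 4197.57 + 266.13 = 77223.18
Import duty = 77223.18 × 25% = 19305.80
Buyer bears: inland to port 224.13 + export clearance 390.20 + origin terminal 863.71 + freight 4197.57 + insurance 266.13 + destination terminal 715.32 + brokerage 345.61 + duty 19305.80 = 26308.47
Landed cost = invoice 71281.44 + 26308.47 = 97589.91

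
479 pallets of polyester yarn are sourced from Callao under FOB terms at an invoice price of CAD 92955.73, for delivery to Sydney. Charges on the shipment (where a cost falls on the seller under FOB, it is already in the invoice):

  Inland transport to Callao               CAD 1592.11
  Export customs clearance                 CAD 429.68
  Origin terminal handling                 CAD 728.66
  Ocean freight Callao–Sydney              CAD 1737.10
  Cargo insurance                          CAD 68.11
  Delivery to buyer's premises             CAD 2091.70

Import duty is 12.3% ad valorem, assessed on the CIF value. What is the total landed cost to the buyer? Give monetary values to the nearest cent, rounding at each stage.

FOB: the seller bears costs until goods are on board at the origin port; the buyer bears freight, insurance and all costs thereafter.
Already in the invoice (seller's account under FOB): inland to port, export clearance, origin terminal — exclude.
CIF value = FOB price + freight + insurance = 92955.73 + 1737.10 + 68.11 = 94760.94
Import duty = 94760.94 × 12.3% = 11655.60
Buyer bears: freight 1737.10 + insurance 68.11 + delivery 2091.70 + duty 11655.60 = 15552.51
Landed cost = invoice 92955.73 + 15552.51 = 108508.24

Total landed cost: CAD 108508.24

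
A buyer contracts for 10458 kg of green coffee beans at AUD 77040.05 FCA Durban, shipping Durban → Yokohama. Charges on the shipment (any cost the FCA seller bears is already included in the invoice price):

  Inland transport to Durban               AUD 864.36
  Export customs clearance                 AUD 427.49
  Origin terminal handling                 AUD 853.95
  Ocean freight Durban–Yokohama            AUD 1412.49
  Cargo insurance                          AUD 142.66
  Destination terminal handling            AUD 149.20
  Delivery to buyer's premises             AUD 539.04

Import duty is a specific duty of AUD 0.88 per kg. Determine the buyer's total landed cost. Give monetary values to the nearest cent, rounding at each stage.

Total landed cost: AUD 89340.43

FCA: the seller delivers export-cleared goods to the carrier; the buyer bears costs from that point.
Already in the invoice (seller's account under FCA): inland to port, export clearance — exclude.
CIF value = FCA price + origin terminal + freight + insurance = 77040.05 + 853.95 + 1412.49 + 142.66 = 79449.15
Import duty = 10458 × 0.88 = 9203.04
Buyer bears: origin terminal 853.95 + freight 1412.49 + insurance 142.66 + destination terminal 149.20 + delivery 539.04 + duty 9203.04 = 12300.38
Landed cost = invoice 77040.05 + 12300.38 = 89340.43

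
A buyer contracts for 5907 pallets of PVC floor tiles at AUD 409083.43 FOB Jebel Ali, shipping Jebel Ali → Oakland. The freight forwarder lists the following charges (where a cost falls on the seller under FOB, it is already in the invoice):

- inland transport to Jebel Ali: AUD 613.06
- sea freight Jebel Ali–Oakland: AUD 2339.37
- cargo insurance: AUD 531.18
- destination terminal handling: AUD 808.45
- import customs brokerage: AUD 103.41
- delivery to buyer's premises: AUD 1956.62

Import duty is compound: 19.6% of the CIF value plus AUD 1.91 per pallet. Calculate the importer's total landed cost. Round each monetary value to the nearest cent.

FOB: the seller bears costs until goods are on board at the origin port; the buyer bears freight, insurance and all costs thereafter.
Already in the invoice (seller's account under FOB): inland to port — exclude.
CIF value = FOB price + freight + insurance = 409083.43 + 2339.37 + 531.18 = 411953.98
Ad valorem component: 411953.98 × 19.6% = 80742.98
Specific component: 5907 × 1.91 = 11282.37
Import duty = 80742.98 + 11282.37 = 92025.35
Buyer bears: freight 2339.37 + insurance 531.18 + destination terminal 808.45 + brokerage 103.41 + delivery 1956.62 + duty 92025.35 = 97764.38
Landed cost = invoice 409083.43 + 97764.38 = 506847.81

Total landed cost: AUD 506847.81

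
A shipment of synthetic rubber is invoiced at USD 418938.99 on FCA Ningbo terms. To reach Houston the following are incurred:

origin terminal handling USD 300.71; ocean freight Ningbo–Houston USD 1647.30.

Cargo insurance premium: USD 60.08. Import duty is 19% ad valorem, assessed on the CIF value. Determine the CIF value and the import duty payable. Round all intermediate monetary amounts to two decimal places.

CIF = FCA price + pre-shipment costs + freight + insurance
CIF = 418938.99 + 300.71 + 1647.30 + 60.08 = 420947.08
Import duty = 420947.08 × 19% = 79979.95

CIF value: USD 420947.08; import duty: USD 79979.95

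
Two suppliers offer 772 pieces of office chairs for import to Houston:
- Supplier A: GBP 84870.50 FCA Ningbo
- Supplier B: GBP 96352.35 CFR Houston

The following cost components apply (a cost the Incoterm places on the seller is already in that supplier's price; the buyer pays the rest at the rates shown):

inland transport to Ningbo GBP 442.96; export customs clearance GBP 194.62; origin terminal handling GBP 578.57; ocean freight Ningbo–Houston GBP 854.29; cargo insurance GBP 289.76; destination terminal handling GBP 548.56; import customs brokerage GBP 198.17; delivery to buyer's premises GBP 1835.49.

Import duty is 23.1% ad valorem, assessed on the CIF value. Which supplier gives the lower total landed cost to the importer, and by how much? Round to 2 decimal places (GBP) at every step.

Supplier A is cheaper by GBP 12370.31

Supplier A (FCA):
CIF value = FCA price + origin terminal + freight + insurance = 84870.50 + 578.57 + 854.29 + 289.76 = 86593.12
Import duty = 86593.12 × 23.1% = 20003.01
Buyer bears (A): 578.57 + 854.29 + 289.76 + 548.56 + 198.17 + 1835.49 = 4304.84
Landed cost (A) = invoice 84870.50 + 4304.84 + duty 20003.01 = 109178.35
Supplier B (CFR):
CIF value = CFR price + insurance = 96352.35 + 289.76 = 96642.11
Import duty = 96642.11 × 23.1% = 22324.33
Buyer bears (B): 289.76 + 548.56 + 198.17 + 1835.49 = 2871.98
Landed cost (B) = invoice 96352.35 + 2871.98 + duty 22324.33 = 121548.66
Difference = |109178.35 − 121548.66| = 12370.31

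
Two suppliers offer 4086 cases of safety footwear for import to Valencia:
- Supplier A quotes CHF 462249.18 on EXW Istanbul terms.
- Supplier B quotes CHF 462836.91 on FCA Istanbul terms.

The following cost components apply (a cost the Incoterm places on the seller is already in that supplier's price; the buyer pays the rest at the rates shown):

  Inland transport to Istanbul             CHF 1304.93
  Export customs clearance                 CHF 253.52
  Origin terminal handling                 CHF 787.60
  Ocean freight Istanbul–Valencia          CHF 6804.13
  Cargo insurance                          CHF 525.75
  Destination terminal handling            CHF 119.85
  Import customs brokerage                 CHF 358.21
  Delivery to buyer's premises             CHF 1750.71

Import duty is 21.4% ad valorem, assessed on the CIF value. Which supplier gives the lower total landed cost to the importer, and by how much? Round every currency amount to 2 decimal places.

Supplier B is cheaper by CHF 1178.45

Supplier A (EXW):
CIF value = EXW price + inland to port + export clearance + origin terminal + freight + insurance = 462249.18 + 1304.93 + 253.52 + 787.60 + 6804.13 + 525.75 = 471925.11
Import duty = 471925.11 × 21.4% = 100991.97
Buyer bears (A): 1304.93 + 253.52 + 787.60 + 6804.13 + 525.75 + 119.85 + 358.21 + 1750.71 = 11904.70
Landed cost (A) = invoice 462249.18 + 11904.70 + duty 100991.97 = 575145.85
Supplier B (FCA):
CIF value = FCA price + origin terminal + freight + insurance = 462836.91 + 787.60 + 6804.13 + 525.75 = 470954.39
Import duty = 470954.39 × 21.4% = 100784.24
Buyer bears (B): 787.60 + 6804.13 + 525.75 + 119.85 + 358.21 + 1750.71 = 10346.25
Landed cost (B) = invoice 462836.91 + 10346.25 + duty 100784.24 = 573967.40
Difference = |575145.85 − 573967.40| = 1178.45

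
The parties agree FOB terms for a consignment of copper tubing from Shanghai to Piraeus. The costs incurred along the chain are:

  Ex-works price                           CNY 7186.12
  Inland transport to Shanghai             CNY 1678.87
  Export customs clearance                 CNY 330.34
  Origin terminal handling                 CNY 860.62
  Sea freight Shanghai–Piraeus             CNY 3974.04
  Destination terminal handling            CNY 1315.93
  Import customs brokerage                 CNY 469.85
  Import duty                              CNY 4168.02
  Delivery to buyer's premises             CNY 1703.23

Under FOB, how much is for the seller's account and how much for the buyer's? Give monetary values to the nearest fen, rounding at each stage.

FOB: the seller bears costs until goods are on board at the origin port; the buyer bears freight, insurance and all costs thereafter.
Seller's account: goods 7186.12 + inland to port 1678.87 + export clearance 330.34 + origin terminal 860.62 = 10055.95
Buyer's account: freight 3974.04 + destination terminal 1315.93 + brokerage 469.85 + duty 4168.02 + delivery 1703.23 = 11631.07

Seller: CNY 10055.95; buyer: CNY 11631.07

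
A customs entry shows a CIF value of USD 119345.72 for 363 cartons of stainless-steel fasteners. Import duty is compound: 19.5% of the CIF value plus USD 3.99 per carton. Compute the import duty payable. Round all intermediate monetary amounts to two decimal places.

Ad valorem component: 119345.72 × 19.5% = 23272.42
Specific component: 363 × 3.99 = 1448.37
Import duty = 23272.42 + 1448.37 = 24720.79

Import duty: USD 24720.79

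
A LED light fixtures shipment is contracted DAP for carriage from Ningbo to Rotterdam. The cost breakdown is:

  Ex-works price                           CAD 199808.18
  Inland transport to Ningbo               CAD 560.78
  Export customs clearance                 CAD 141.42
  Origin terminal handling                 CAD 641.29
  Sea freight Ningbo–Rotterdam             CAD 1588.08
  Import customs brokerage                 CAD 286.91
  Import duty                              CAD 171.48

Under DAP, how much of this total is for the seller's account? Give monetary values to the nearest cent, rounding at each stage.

DAP: the seller bears all costs to the named destination except import duty and clearance.
Seller's account: goods 199808.18 + inland to port 560.78 + export clearance 141.42 + origin terminal 641.29 + freight 1588.08 = 202739.75
Buyer's account: brokerage 286.91 + duty 171.48 = 458.39

Seller's account: CAD 202739.75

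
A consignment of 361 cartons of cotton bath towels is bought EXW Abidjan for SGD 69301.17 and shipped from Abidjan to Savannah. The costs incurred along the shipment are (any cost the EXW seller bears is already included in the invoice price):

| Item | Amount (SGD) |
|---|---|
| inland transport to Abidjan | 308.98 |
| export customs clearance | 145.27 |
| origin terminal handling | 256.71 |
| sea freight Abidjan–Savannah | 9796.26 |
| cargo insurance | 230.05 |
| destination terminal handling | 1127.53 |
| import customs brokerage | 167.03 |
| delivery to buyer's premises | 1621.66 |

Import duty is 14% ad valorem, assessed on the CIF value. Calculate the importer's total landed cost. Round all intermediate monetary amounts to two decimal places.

EXW: the seller makes goods available at their premises; the buyer bears all onward costs.
CIF value = EXW price + inland to port + export clearance + origin terminal + freight + insurance = 69301.17 + 308.98 + 145.27 + 256.71 + 9796.26 + 230.05 = 80038.44
Import duty = 80038.44 × 14% = 11205.38
Buyer bears: inland to port 308.98 + export clearance 145.27 + origin terminal 256.71 + freight 9796.26 + insurance 230.05 + destination terminal 1127.53 + brokerage 167.03 + delivery 1621.66 + duty 11205.38 = 24858.87
Landed cost = invoice 69301.17 + 24858.87 = 94160.04

Total landed cost: SGD 94160.04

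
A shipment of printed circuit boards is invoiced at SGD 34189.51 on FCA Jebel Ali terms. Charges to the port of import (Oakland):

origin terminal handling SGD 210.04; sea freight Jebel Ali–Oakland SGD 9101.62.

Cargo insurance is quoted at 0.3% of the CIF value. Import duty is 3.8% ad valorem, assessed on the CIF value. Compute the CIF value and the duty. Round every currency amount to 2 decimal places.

Let C be the CIF value. C = FCA price + pre-shipment costs + freight + 0.3% × C
C − 0.3% × C = 34189.51 + 210.04 + 9101.62
0.997 × C = 43501.17
C = 43501.17 / 0.997 = 43632.07
Insurance premium = 0.3% × 43632.07 = 130.90
Import duty = 43632.07 × 3.8% = 1658.02

CIF value: SGD 43632.07; import duty: SGD 1658.02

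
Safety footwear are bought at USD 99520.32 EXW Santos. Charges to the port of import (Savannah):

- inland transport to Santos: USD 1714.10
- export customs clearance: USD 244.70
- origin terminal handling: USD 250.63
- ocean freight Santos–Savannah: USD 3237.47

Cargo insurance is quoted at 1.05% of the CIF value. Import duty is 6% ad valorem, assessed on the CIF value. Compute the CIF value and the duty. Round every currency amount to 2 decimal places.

CIF value: USD 106081.07; import duty: USD 6364.86

Let C be the CIF value. C = EXW price + pre-shipment costs + freight + 1.05% × C
C − 1.05% × C = 99520.32 + 1714.10 + 244.70 + 250.63 + 3237.47
0.9895 × C = 104967.22
C = 104967.22 / 0.9895 = 106081.07
Insurance premium = 1.05% × 106081.07 = 1113.85
Import duty = 106081.07 × 6% = 6364.86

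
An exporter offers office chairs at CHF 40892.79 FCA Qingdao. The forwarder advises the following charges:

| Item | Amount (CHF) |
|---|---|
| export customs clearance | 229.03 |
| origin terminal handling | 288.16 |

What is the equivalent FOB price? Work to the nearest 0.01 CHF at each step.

Not relevant to the conversion: export clearance — on the seller under both FCA and FOB; already in the FCA price and stays in the FOB price.
From FCA to FOB, the seller additionally bears: origin terminal.
FOB price = 40892.79 + 288.16 = 41180.95

FOB price: CHF 41180.95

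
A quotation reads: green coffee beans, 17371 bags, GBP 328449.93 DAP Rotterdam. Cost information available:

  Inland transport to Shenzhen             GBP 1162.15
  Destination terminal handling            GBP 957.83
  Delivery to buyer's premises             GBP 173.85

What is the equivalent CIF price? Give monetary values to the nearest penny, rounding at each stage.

Not relevant to the conversion: inland to port — on the seller under both DAP and CIF; already in the DAP price and stays in the CIF price.
From DAP to CIF, the seller no longer bears: destination terminal, delivery.
CIF price = 328449.93 − 957.83 − 173.85 = 327318.25

CIF price: GBP 327318.25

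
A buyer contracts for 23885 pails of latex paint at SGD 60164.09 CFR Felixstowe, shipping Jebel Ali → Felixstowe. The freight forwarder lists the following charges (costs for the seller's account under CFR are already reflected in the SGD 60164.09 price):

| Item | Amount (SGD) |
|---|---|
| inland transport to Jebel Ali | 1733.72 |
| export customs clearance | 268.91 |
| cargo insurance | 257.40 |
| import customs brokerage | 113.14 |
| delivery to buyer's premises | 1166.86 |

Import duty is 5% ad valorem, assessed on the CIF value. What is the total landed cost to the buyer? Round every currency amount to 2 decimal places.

CFR: the seller pays costs through ocean freight to the destination port, but not insurance.
Already in the invoice (seller's account under CFR): inland to port, export clearance — exclude.
CIF value = CFR price + insurance = 60164.09 + 257.40 = 60421.49
Import duty = 60421.49 × 5% = 3021.07
Buyer bears: insurance 257.40 + brokerage 113.14 + delivery 1166.86 + duty 3021.07 = 4558.47
Landed cost = invoice 60164.09 + 4558.47 = 64722.56

Total landed cost: SGD 64722.56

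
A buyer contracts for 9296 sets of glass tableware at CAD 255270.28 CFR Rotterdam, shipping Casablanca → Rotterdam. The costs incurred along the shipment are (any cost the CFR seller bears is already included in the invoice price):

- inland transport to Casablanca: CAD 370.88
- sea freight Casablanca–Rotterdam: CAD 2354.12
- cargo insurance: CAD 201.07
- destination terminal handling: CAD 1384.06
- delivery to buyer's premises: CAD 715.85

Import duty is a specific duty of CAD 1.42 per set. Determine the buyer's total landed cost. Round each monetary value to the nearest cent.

Total landed cost: CAD 270771.58

CFR: the seller pays costs through ocean freight to the destination port, but not insurance.
Already in the invoice (seller's account under CFR): inland to port, freight — exclude.
CIF value = CFR price + insurance = 255270.28 + 201.07 = 255471.35
Import duty = 9296 × 1.42 = 13200.32
Buyer bears: insurance 201.07 + destination terminal 1384.06 + delivery 715.85 + duty 13200.32 = 15501.30
Landed cost = invoice 255270.28 + 15501.30 = 270771.58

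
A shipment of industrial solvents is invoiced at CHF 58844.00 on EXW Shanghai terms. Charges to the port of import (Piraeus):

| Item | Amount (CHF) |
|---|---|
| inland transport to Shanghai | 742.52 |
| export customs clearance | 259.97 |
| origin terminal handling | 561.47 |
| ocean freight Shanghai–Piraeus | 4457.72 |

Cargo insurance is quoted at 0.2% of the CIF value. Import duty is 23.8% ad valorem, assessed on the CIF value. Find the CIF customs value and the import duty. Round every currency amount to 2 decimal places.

Let C be the CIF value. C = EXW price + pre-shipment costs + freight + 0.2% × C
C − 0.2% × C = 58844.00 + 742.52 + 259.97 + 561.47 + 4457.72
0.998 × C = 64865.68
C = 64865.68 / 0.998 = 64995.67
Insurance premium = 0.2% × 64995.67 = 129.99
Import duty = 64995.67 × 23.8% = 15468.97

CIF value: CHF 64995.67; import duty: CHF 15468.97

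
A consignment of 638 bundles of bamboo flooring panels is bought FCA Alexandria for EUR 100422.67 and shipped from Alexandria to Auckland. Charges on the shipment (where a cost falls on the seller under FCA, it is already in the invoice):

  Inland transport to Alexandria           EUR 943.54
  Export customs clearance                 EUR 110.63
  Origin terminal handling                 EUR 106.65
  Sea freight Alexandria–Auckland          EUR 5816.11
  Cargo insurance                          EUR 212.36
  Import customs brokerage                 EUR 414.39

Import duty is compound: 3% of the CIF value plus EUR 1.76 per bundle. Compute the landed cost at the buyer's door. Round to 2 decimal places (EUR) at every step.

Total landed cost: EUR 111291.79

FCA: the seller delivers export-cleared goods to the carrier; the buyer bears costs from that point.
Already in the invoice (seller's account under FCA): inland to port, export clearance — exclude.
CIF value = FCA price + origin terminal + freight + insurance = 100422.67 + 106.65 + 5816.11 + 212.36 = 106557.79
Ad valorem component: 106557.79 × 3% = 3196.73
Specific component: 638 × 1.76 = 1122.88
Import duty = 3196.73 + 1122.88 = 4319.61
Buyer bears: origin terminal 106.65 + freight 5816.11 + insurance 212.36 + brokerage 414.39 + duty 4319.61 = 10869.12
Landed cost = invoice 100422.67 + 10869.12 = 111291.79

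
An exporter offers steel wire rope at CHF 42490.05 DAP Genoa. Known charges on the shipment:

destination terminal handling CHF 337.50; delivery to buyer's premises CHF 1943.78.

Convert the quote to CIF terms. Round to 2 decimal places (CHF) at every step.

CIF price: CHF 40208.77

From DAP to CIF, the seller no longer bears: destination terminal, delivery.
CIF price = 42490.05 − 337.50 − 1943.78 = 40208.77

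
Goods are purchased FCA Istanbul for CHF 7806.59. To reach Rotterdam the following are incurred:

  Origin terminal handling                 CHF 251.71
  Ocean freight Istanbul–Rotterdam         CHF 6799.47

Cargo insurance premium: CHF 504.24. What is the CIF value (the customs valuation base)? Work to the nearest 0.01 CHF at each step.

CIF = FCA price + pre-shipment costs + freight + insurance
CIF = 7806.59 + 251.71 + 6799.47 + 504.24 = 15362.01

CIF value: CHF 15362.01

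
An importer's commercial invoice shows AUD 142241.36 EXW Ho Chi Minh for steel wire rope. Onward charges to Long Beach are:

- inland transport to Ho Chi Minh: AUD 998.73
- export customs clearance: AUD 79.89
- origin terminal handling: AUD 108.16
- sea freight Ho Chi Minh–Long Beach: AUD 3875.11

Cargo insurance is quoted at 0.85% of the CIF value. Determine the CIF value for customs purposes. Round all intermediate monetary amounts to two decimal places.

Let C be the CIF value. C = EXW price + pre-shipment costs + freight + 0.85% × C
C − 0.85% × C = 142241.36 + 998.73 + 79.89 + 108.16 + 3875.11
0.9915 × C = 147303.25
C = 147303.25 / 0.9915 = 148566.06
Insurance premium = 0.85% × 148566.06 = 1262.81

CIF value: AUD 148566.06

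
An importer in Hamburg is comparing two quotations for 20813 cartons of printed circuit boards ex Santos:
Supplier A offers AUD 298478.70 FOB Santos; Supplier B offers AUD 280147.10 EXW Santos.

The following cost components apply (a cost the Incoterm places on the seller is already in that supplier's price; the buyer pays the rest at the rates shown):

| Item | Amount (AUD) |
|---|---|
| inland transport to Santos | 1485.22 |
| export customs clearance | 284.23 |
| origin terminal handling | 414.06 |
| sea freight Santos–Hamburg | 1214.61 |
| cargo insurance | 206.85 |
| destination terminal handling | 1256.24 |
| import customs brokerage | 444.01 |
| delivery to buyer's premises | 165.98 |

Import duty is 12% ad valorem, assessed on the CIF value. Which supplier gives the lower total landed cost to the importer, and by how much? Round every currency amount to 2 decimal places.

Supplier A (FOB):
CIF value = FOB price + freight + insurance = 298478.70 + 1214.61 + 206.85 = 299900.16
Import duty = 299900.16 × 12% = 35988.02
Buyer bears (A): 1214.61 + 206.85 + 1256.24 + 444.01 + 165.98 = 3287.69
Landed cost (A) = invoice 298478.70 + 3287.69 + duty 35988.02 = 337754.41
Supplier B (EXW):
CIF value = EXW price + inland to port + export clearance + origin terminal + freight + insurance = 280147.10 + 1485.22 + 284.23 + 414.06 + 1214.61 + 206.85 = 283752.07
Import duty = 283752.07 × 12% = 34050.25
Buyer bears (B): 1485.22 + 284.23 + 414.06 + 1214.61 + 206.85 + 1256.24 + 444.01 + 165.98 = 5471.20
Landed cost (B) = invoice 280147.10 + 5471.20 + duty 34050.25 = 319668.55
Difference = |337754.41 − 319668.55| = 18085.86

Supplier B is cheaper by AUD 18085.86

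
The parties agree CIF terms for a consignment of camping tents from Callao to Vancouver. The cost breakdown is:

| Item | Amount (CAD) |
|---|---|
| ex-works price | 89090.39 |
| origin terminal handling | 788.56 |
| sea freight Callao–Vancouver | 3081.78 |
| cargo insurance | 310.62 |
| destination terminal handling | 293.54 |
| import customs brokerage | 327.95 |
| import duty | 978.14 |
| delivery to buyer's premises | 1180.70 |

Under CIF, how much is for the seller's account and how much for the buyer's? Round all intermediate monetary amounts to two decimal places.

CIF: the seller pays costs through ocean freight and marine insurance to the destination port.
Seller's account: goods 89090.39 + origin terminal 788.56 + freight 3081.78 + insurance 310.62 = 93271.35
Buyer's account: destination terminal 293.54 + brokerage 327.95 + duty 978.14 + delivery 1180.70 = 2780.33

Seller: CAD 93271.35; buyer: CAD 2780.33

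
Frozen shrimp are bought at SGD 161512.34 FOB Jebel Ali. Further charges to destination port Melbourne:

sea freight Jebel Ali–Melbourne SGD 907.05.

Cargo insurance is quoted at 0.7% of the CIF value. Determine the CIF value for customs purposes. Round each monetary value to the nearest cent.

Let C be the CIF value. C = FOB price + freight + 0.7% × C
C − 0.7% × C = 161512.34 + 907.05
0.993 × C = 162419.39
C = 162419.39 / 0.993 = 163564.34
Insurance premium = 0.7% × 163564.34 = 1144.95

CIF value: SGD 163564.34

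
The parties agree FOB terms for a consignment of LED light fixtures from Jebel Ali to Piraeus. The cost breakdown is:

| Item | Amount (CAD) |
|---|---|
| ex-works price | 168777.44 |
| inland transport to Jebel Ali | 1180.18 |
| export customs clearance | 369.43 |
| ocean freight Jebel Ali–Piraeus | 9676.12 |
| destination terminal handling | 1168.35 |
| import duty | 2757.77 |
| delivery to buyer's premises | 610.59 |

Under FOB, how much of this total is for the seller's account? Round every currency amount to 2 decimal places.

Seller's account: CAD 170327.05

FOB: the seller bears costs until goods are on board at the origin port; the buyer bears freight, insurance and all costs thereafter.
Seller's account: goods 168777.44 + inland to port 1180.18 + export clearance 369.43 = 170327.05
Buyer's account: freight 9676.12 + destination terminal 1168.35 + duty 2757.77 + delivery 610.59 = 14212.83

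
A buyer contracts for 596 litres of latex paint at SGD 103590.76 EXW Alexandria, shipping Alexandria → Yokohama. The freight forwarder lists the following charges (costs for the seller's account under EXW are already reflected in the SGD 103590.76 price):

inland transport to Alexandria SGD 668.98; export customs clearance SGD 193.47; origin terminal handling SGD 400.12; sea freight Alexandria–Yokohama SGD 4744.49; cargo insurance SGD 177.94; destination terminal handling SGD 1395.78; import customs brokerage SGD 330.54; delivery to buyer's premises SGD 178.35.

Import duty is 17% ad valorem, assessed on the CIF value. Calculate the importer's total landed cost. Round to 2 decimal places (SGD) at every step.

Total landed cost: SGD 130342.31

EXW: the seller makes goods available at their premises; the buyer bears all onward costs.
CIF value = EXW price + inland to port + export clearance + origin terminal + freight + insurance = 103590.76 + 668.98 + 193.47 + 400.12 + 4744.49 + 177.94 = 109775.76
Import duty = 109775.76 × 17% = 18661.88
Buyer bears: inland to port 668.98 + export clearance 193.47 + origin terminal 400.12 + freight 4744.49 + insurance 177.94 + destination terminal 1395.78 + brokerage 330.54 + delivery 178.35 + duty 18661.88 = 26751.55
Landed cost = invoice 103590.76 + 26751.55 = 130342.31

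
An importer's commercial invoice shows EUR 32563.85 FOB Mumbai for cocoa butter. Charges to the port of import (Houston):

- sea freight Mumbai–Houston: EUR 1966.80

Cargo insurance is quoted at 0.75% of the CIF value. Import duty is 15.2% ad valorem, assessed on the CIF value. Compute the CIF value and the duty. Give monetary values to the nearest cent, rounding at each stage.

Let C be the CIF value. C = FOB price + freight + 0.75% × C
C − 0.75% × C = 32563.85 + 1966.80
0.9925 × C = 34530.65
C = 34530.65 / 0.9925 = 34791.59
Insurance premium = 0.75% × 34791.59 = 260.94
Import duty = 34791.59 × 15.2% = 5288.32

CIF value: EUR 34791.59; import duty: EUR 5288.32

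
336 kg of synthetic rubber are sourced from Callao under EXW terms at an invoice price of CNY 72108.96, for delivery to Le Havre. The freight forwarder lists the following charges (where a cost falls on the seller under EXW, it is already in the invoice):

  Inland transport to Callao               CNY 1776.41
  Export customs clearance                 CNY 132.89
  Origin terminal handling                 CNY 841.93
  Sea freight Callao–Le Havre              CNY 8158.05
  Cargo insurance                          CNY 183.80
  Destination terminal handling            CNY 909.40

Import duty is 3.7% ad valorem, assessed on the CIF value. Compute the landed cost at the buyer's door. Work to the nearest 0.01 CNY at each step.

EXW: the seller makes goods available at their premises; the buyer bears all onward costs.
CIF value = EXW price + inland to port + export clearance + origin terminal + freight + insurance = 72108.96 + 1776.41 + 132.89 + 841.93 + 8158.05 + 183.80 = 83202.04
Import duty = 83202.04 × 3.7% = 3078.48
Buyer bears: inland to port 1776.41 + export clearance 132.89 + origin terminal 841.93 + freight 8158.05 + insurance 183.80 + destination terminal 909.40 + duty 3078.48 = 15080.96
Landed cost = invoice 72108.96 + 15080.96 = 87189.92

Total landed cost: CNY 87189.92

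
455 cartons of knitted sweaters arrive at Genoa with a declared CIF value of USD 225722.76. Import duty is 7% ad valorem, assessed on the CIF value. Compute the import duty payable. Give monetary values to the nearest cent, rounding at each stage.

Import duty = 225722.76 × 7% = 15800.59

Import duty: USD 15800.59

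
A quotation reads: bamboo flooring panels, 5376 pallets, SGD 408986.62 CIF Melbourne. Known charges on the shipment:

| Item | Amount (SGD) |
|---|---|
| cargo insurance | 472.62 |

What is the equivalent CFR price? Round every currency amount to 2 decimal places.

CFR price: SGD 408514.00

From CIF to CFR, the seller no longer bears: insurance.
CFR price = 408986.62 − 472.62 = 408514.00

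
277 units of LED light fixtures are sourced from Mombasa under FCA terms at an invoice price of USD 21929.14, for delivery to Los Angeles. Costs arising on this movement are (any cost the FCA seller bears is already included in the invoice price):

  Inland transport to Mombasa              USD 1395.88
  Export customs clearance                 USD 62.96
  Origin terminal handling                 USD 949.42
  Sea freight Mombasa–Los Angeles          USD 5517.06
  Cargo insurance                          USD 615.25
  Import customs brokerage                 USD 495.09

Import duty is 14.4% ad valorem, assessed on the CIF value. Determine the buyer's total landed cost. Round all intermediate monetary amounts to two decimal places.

FCA: the seller delivers export-cleared goods to the carrier; the buyer bears costs from that point.
Already in the invoice (seller's account under FCA): inland to port, export clearance — exclude.
CIF value = FCA price + origin terminal + freight + insurance = 21929.14 + 949.42 + 5517.06 + 615.25 = 29010.87
Import duty = 29010.87 × 14.4% = 4177.57
Buyer bears: origin terminal 949.42 + freight 5517.06 + insurance 615.25 + brokerage 495.09 + duty 4177.57 = 11754.39
Landed cost = invoice 21929.14 + 11754.39 = 33683.53

Total landed cost: USD 33683.53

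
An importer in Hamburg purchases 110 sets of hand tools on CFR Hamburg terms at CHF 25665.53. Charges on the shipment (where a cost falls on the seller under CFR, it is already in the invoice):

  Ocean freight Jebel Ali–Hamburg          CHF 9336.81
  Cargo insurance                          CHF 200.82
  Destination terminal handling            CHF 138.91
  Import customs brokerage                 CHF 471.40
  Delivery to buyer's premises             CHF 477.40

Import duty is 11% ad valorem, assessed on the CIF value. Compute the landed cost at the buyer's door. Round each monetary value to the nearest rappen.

Total landed cost: CHF 29799.36

CFR: the seller pays costs through ocean freight to the destination port, but not insurance.
Already in the invoice (seller's account under CFR): freight — exclude.
CIF value = CFR price + insurance = 25665.53 + 200.82 = 25866.35
Import duty = 25866.35 × 11% = 2845.30
Buyer bears: insurance 200.82 + destination terminal 138.91 + brokerage 471.40 + delivery 477.40 + duty 2845.30 = 4133.83
Landed cost = invoice 25665.53 + 4133.83 = 29799.36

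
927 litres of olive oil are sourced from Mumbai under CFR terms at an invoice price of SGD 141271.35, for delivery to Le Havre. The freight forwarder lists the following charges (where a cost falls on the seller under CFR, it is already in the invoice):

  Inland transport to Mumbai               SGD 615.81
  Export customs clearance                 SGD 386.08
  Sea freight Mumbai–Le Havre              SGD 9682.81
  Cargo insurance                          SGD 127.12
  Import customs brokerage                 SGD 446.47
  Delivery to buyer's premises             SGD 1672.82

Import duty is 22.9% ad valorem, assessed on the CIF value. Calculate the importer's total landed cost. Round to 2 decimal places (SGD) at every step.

CFR: the seller pays costs through ocean freight to the destination port, but not insurance.
Already in the invoice (seller's account under CFR): inland to port, export clearance, freight — exclude.
CIF value = CFR price + insurance = 141271.35 + 127.12 = 141398.47
Import duty = 141398.47 × 22.9% = 32380.25
Buyer bears: insurance 127.12 + brokerage 446.47 + delivery 1672.82 + duty 32380.25 = 34626.66
Landed cost = invoice 141271.35 + 34626.66 = 175898.01

Total landed cost: SGD 175898.01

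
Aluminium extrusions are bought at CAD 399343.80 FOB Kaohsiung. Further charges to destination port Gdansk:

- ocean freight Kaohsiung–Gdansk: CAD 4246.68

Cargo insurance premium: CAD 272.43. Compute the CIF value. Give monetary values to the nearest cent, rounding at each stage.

CIF = FOB price + freight + insurance
CIF = 399343.80 + 4246.68 + 272.43 = 403862.91

CIF value: CAD 403862.91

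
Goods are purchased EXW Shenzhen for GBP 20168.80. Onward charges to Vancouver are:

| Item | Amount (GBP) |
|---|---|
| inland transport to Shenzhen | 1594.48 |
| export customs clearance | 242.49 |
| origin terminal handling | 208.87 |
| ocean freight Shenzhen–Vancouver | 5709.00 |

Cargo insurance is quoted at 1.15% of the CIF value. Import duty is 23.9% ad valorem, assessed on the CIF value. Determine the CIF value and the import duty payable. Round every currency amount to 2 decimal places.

Let C be the CIF value. C = EXW price + pre-shipment costs + freight + 1.15% × C
C − 1.15% × C = 20168.80 + 1594.48 + 242.49 + 208.87 + 5709.00
0.9885 × C = 27923.64
C = 27923.64 / 0.9885 = 28248.50
Insurance premium = 1.15% × 28248.50 = 324.86
Import duty = 28248.50 × 23.9% = 6751.39

CIF value: GBP 28248.50; import duty: GBP 6751.39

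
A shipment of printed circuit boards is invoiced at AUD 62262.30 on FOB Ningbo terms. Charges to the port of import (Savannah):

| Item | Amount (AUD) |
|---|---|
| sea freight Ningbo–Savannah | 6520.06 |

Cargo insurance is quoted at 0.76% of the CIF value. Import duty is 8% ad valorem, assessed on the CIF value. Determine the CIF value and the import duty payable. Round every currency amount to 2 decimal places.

Let C be the CIF value. C = FOB price + freight + 0.76% × C
C − 0.76% × C = 62262.30 + 6520.06
0.9924 × C = 68782.36
C = 68782.36 / 0.9924 = 69309.11
Insurance premium = 0.76% × 69309.11 = 526.75
Import duty = 69309.11 × 8% = 5544.73

CIF value: AUD 69309.11; import duty: AUD 5544.73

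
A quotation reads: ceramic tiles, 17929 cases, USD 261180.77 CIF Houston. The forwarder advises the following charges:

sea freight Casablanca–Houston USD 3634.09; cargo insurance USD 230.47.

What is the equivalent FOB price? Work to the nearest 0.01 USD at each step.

FOB price: USD 257316.21

From CIF to FOB, the seller no longer bears: freight, insurance.
FOB price = 261180.77 − 3634.09 − 230.47 = 257316.21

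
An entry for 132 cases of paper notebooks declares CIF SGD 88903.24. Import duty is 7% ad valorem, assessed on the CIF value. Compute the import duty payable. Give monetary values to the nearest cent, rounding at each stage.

Import duty: SGD 6223.23

Import duty = 88903.24 × 7% = 6223.23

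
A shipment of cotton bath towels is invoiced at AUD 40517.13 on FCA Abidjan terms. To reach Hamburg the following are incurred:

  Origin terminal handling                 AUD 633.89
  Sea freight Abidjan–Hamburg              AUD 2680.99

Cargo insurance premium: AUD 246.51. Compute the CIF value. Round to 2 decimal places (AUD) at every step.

CIF = FCA price + pre-shipment costs + freight + insurance
CIF = 40517.13 + 633.89 + 2680.99 + 246.51 = 44078.52

CIF value: AUD 44078.52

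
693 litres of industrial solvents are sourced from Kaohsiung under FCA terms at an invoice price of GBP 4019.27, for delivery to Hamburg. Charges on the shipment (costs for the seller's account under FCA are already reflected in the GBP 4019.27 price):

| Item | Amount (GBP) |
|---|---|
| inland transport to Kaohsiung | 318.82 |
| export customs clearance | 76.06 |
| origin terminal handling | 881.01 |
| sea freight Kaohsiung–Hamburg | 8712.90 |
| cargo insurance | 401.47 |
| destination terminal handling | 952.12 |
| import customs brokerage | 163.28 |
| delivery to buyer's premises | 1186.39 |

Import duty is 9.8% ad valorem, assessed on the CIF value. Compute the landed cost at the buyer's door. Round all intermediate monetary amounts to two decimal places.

FCA: the seller delivers export-cleared goods to the carrier; the buyer bears costs from that point.
Already in the invoice (seller's account under FCA): inland to port, export clearance — exclude.
CIF value = FCA price + origin terminal + freight + insurance = 4019.27 + 881.01 + 8712.90 + 401.47 = 14014.65
Import duty = 14014.65 × 9.8% = 1373.44
Buyer bears: origin terminal 881.01 + freight 8712.90 + insurance 401.47 + destination terminal 952.12 + brokerage 163.28 + delivery 1186.39 + duty 1373.44 = 13670.61
Landed cost = invoice 4019.27 + 13670.61 = 17689.88

Total landed cost: GBP 17689.88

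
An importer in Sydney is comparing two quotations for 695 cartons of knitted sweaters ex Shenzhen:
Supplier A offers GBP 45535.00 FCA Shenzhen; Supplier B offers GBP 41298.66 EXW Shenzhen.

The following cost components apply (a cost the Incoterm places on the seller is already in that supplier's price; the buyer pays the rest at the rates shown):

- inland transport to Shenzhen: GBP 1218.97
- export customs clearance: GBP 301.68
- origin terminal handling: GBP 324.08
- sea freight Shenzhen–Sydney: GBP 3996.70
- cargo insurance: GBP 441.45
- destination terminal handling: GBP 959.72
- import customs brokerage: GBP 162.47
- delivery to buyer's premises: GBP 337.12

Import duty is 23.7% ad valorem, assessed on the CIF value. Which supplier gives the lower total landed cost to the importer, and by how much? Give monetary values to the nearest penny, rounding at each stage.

Supplier B is cheaper by GBP 3359.31

Supplier A (FCA):
CIF value = FCA price + origin terminal + freight + insurance = 45535.00 + 324.08 + 3996.70 + 441.45 = 50297.23
Import duty = 50297.23 × 23.7% = 11920.44
Buyer bears (A): 324.08 + 3996.70 + 441.45 + 959.72 + 162.47 + 337.12 = 6221.54
Landed cost (A) = invoice 45535.00 + 6221.54 + duty 11920.44 = 63676.98
Supplier B (EXW):
CIF value = EXW price + inland to port + export clearance + origin terminal + freight + insurance = 41298.66 + 1218.97 + 301.68 + 324.08 + 3996.70 + 441.45 = 47581.54
Import duty = 47581.54 × 23.7% = 11276.82
Buyer bears (B): 1218.97 + 301.68 + 324.08 + 3996.70 + 441.45 + 959.72 + 162.47 + 337.12 = 7742.19
Landed cost (B) = invoice 41298.66 + 7742.19 + duty 11276.82 = 60317.67
Difference = |63676.98 − 60317.67| = 3359.31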